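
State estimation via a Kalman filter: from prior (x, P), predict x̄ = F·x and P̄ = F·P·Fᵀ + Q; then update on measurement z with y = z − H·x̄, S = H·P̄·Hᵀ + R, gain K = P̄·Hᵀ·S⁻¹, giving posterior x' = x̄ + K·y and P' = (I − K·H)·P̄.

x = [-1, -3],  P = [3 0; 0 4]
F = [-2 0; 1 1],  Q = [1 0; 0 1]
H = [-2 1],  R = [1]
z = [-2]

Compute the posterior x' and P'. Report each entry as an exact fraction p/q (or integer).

x' = [-22/85, -44/17]
P' = [81/85 26/17; 26/17 56/17]

x̄ = F·x = [2, -4]
P̄ = F·P·Fᵀ + Q = [13 -6; -6 8]
y = z − H·x̄ = [6]
S = H·P̄·Hᵀ + R = [85]
K = P̄·Hᵀ·S⁻¹ = [-32/85; 4/17]
x' = x̄ + K·y = [-22/85, -44/17]
P' = (I − K·H)·P̄ = [81/85 26/17; 26/17 56/17]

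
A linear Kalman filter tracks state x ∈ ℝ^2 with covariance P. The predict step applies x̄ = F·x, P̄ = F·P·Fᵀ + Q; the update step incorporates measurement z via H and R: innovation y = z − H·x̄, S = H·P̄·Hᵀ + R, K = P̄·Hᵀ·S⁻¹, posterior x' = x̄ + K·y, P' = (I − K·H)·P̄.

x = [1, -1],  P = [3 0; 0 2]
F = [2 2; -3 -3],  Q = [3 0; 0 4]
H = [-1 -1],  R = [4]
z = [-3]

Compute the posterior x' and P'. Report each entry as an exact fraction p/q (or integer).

x̄ = F·x = [0, 0]
P̄ = F·P·Fᵀ + Q = [23 -30; -30 49]
y = z − H·x̄ = [-3]
S = H·P̄·Hᵀ + R = [16]
K = P̄·Hᵀ·S⁻¹ = [7/16; -19/16]
x' = x̄ + K·y = [-21/16, 57/16]
P' = (I − K·H)·P̄ = [319/16 -347/16; -347/16 423/16]

x' = [-21/16, 57/16]
P' = [319/16 -347/16; -347/16 423/16]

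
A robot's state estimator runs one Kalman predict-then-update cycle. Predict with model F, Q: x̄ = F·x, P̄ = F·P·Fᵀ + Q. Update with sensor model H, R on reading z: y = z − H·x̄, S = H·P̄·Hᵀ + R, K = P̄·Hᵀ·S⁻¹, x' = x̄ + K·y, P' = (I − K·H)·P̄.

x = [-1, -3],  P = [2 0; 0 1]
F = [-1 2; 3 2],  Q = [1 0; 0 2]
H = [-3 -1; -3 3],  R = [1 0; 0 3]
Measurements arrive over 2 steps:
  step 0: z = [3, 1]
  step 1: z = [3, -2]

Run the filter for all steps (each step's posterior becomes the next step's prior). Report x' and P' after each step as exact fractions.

step 0: x' = [-7183/8053, -4849/8053], P' = [663/8053 -2/8053; -2/8053 1992/8053]
step 1: x' = [-244598/443199, -4445425/3102393], P' = [35408/443199 853/443199; 853/443199 723509/3102393]

step 0: x̄ = F·x = [-5, -9]
step 0: P̄ = F·P·Fᵀ + Q = [7 -2; -2 24]
step 0: y = z − H·x̄ = [-21, 13]
step 0: S = H·P̄·Hᵀ + R = [76 3; 3 318]
step 0: K = P̄·Hᵀ·S⁻¹ = [-1987/8053 -665/8053; -1986/8053 1994/8053]
step 0: x' = x̄ + K·y = [-7183/8053, -4849/8053]
step 0: P' = (I − K·H)·P̄ = [663/8053 -2/8053; -2/8053 1992/8053]
step 1: x̄ = F·x = [-2515/8053, -31247/8053]
step 1: P̄ = F·P·Fᵀ + Q = [16692/8053 5971/8053; 5971/8053 30017/8053]
step 1: y = z − H·x̄ = [-14633/8053, 70090/8053]
step 1: S = H·P̄·Hᵀ + R = [224124/8053 24351/8053; 24351/8053 337062/8053]
step 1: K = P̄·Hᵀ·S⁻¹ = [-107077/443199 -34555/443199; -741422/3102393 717538/3102393]
step 1: x' = x̄ + K·y = [-244598/443199, -4445425/3102393]
step 1: P' = (I − K·H)·P̄ = [35408/443199 853/443199; 853/443199 723509/3102393]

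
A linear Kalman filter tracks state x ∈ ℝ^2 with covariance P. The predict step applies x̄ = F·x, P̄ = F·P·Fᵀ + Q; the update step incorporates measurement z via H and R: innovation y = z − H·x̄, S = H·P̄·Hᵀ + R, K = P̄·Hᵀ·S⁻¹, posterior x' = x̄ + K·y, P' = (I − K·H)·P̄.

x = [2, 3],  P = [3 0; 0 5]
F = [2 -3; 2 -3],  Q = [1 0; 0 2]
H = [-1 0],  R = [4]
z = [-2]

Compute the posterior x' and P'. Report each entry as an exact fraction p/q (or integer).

x' = [48/31, 89/62]
P' = [116/31 114/31; 114/31 409/62]

x̄ = F·x = [-5, -5]
P̄ = F·P·Fᵀ + Q = [58 57; 57 59]
y = z − H·x̄ = [-7]
S = H·P̄·Hᵀ + R = [62]
K = P̄·Hᵀ·S⁻¹ = [-29/31; -57/62]
x' = x̄ + K·y = [48/31, 89/62]
P' = (I − K·H)·P̄ = [116/31 114/31; 114/31 409/62]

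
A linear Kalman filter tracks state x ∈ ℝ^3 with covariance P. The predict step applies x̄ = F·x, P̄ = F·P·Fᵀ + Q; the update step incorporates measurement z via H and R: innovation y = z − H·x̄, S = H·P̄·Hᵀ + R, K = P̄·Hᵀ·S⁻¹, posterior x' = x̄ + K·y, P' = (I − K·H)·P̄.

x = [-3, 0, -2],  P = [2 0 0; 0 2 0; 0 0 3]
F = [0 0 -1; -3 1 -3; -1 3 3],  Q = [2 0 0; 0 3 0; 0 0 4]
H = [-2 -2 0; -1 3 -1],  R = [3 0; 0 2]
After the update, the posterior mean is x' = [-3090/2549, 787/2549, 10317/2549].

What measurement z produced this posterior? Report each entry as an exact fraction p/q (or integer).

x̄ = F·x = [2, 15, -3]
P̄ = F·P·Fᵀ + Q = [5 9 -9; 9 50 -15; -9 -15 51]
S = H·P̄·Hᵀ + R = [295 -374; -374 526]
K = P̄·Hᵀ·S⁻¹ = [-1567/7647 -1327/15294; -1862/7647 944/7647; -1215/2549 -2571/5098]
x' − x̄ = [-8188/2549, -37448/2549, 17964/2549] = K·y
y = (KᵀK)⁻¹·Kᵀ·(x' − x̄) = [36, -48]
z = y + H·x̄ = [36, -48] + [-34, 46] = [2, -2]

z = [2, -2]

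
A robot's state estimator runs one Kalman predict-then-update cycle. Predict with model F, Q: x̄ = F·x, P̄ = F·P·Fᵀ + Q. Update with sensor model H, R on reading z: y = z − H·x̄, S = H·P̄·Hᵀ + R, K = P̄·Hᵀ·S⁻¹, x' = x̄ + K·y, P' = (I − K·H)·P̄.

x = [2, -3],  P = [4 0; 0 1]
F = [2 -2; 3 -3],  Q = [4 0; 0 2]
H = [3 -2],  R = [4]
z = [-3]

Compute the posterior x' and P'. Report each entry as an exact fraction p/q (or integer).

x̄ = F·x = [10, 15]
P̄ = F·P·Fᵀ + Q = [24 30; 30 47]
y = z − H·x̄ = [-3]
S = H·P̄·Hᵀ + R = [48]
K = P̄·Hᵀ·S⁻¹ = [1/4; -1/12]
x' = x̄ + K·y = [37/4, 61/4]
P' = (I − K·H)·P̄ = [21 31; 31 140/3]

x' = [37/4, 61/4]
P' = [21 31; 31 140/3]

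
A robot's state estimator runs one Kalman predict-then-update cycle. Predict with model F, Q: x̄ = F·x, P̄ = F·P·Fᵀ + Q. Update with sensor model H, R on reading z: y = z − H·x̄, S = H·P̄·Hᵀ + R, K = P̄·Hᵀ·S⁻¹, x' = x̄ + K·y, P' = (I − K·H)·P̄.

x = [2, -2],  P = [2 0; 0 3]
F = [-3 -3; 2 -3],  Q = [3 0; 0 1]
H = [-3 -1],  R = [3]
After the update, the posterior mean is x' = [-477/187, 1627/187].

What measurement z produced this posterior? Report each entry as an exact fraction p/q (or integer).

x̄ = F·x = [0, 10]
P̄ = F·P·Fᵀ + Q = [48 15; 15 36]
S = H·P̄·Hᵀ + R = [561]
K = P̄·Hᵀ·S⁻¹ = [-53/187; -27/187]
x' − x̄ = [-477/187, -243/187] = K·y
y = (KᵀK)⁻¹·Kᵀ·(x' − x̄) = [9]
z = y + H·x̄ = [9] + [-10] = [-1]

z = [-1]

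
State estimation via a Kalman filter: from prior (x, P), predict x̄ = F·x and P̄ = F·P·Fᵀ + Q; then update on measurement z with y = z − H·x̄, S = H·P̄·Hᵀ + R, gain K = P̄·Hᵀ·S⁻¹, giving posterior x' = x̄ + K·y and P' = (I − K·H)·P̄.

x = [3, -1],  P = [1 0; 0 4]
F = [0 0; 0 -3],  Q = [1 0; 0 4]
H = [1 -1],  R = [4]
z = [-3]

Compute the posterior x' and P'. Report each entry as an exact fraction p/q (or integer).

x' = [0, 3]
P' = [44/45 8/9; 8/9 40/9]

x̄ = F·x = [0, 3]
P̄ = F·P·Fᵀ + Q = [1 0; 0 40]
y = z − H·x̄ = [0]
S = H·P̄·Hᵀ + R = [45]
K = P̄·Hᵀ·S⁻¹ = [1/45; -8/9]
x' = x̄ + K·y = [0, 3]
P' = (I − K·H)·P̄ = [44/45 8/9; 8/9 40/9]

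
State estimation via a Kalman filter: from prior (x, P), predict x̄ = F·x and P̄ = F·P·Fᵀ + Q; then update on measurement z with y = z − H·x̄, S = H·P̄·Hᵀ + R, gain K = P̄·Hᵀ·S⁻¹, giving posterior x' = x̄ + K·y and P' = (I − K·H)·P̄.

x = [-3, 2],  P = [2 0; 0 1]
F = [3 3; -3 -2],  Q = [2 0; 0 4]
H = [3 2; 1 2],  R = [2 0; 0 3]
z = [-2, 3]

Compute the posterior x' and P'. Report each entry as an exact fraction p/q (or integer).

x' = [-8252/3159, 9343/3159]
P' = [3734/3159 -4060/3159; -4060/3159 5318/3159]

x̄ = F·x = [-3, 5]
P̄ = F·P·Fᵀ + Q = [29 -24; -24 26]
y = z − H·x̄ = [-3, -4]
S = H·P̄·Hᵀ + R = [79 -1; -1 40]
K = P̄·Hᵀ·S⁻¹ = [1541/3159 -1462/3159; -772/3159 2192/3159]
x' = x̄ + K·y = [-8252/3159, 9343/3159]
P' = (I − K·H)·P̄ = [3734/3159 -4060/3159; -4060/3159 5318/3159]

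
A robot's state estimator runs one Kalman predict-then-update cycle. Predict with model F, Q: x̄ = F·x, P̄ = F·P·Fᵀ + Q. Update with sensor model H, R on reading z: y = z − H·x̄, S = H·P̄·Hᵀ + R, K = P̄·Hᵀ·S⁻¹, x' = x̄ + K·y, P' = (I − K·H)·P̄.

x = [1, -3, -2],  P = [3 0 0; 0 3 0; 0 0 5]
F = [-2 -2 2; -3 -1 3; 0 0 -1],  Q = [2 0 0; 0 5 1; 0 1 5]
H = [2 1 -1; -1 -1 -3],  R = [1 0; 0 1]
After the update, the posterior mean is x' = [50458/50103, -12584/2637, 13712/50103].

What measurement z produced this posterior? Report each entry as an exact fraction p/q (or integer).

x̄ = F·x = [0, -6, 2]
P̄ = F·P·Fᵀ + Q = [46 54 -10; 54 80 -14; -10 -14 10]
S = H·P̄·Hᵀ + R = [559 -226; -226 181]
K = P̄·Hᵀ·S⁻¹ = [12416/50103 -3874/50103; 830/2637 -304/2637; -9320/50103 -13298/50103]
x' − x̄ = [50458/50103, 3238/2637, -86494/50103] = K·y
y = (KᵀK)⁻¹·Kᵀ·(x' − x̄) = [5, 3]
z = y + H·x̄ = [5, 3] + [-8, 0] = [-3, 3]

z = [-3, 3]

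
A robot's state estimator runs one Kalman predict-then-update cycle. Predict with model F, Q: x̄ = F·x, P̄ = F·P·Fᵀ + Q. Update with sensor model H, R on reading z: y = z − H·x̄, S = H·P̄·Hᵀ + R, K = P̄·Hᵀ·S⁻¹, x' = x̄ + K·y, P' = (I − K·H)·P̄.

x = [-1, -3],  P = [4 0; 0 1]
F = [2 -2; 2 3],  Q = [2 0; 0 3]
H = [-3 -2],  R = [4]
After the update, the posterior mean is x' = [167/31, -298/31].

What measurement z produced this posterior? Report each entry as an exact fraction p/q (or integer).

x̄ = F·x = [4, -11]
P̄ = F·P·Fᵀ + Q = [22 10; 10 28]
S = H·P̄·Hᵀ + R = [434]
K = P̄·Hᵀ·S⁻¹ = [-43/217; -43/217]
x' − x̄ = [43/31, 43/31] = K·y
y = (KᵀK)⁻¹·Kᵀ·(x' − x̄) = [-7]
z = y + H·x̄ = [-7] + [10] = [3]

z = [3]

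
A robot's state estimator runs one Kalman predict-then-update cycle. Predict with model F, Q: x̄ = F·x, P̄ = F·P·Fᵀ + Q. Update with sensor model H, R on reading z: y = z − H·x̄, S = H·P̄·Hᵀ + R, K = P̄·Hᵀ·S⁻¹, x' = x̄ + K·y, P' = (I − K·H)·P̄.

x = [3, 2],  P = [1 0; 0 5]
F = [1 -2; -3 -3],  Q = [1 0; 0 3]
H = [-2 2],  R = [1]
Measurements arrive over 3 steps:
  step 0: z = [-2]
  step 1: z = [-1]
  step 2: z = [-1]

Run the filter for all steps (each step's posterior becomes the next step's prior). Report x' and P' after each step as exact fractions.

step 0: x̄ = F·x = [-1, -15]
step 0: P̄ = F·P·Fᵀ + Q = [22 27; 27 57]
step 0: y = z − H·x̄ = [26]
step 0: S = H·P̄·Hᵀ + R = [101]
step 0: K = P̄·Hᵀ·S⁻¹ = [10/101; 60/101]
step 0: x' = x̄ + K·y = [159/101, 45/101]
step 0: P' = (I − K·H)·P̄ = [2122/101 2127/101; 2127/101 2157/101]
step 1: x̄ = F·x = [69/101, -612/101]
step 1: P̄ = F·P·Fᵀ + Q = [2343/101 12957/101; 12957/101 77100/101]
step 1: y = z − H·x̄ = [1261/101]
step 1: S = H·P̄·Hᵀ + R = [214217/101]
step 1: K = P̄·Hᵀ·S⁻¹ = [21228/214217; 128286/214217]
step 1: x' = x̄ + K·y = [411381/214217, 303642/214217]
step 1: P' = (I − K·H)·P̄ = [507747/214217 518361/214217; 518361/214217 582504/214217]
step 2: x̄ = F·x = [-195903/214217, -2145069/214217]
step 2: P̄ = F·P·Fᵀ + Q = [978536/214217 3526866/214217; 3526866/214217 19785408/214217]
step 2: y = z − H·x̄ = [3684115/214217]
step 2: S = H·P̄·Hᵀ + R = [55055065/214217]
step 2: K = P̄·Hᵀ·S⁻¹ = [1019332/11011013; 32517084/55055065]
step 2: x' = x̄ + K·y = [7460873/11011013, 1586955/11011013]
step 2: P' = (I − K·H)·P̄ = [26045944/11011013 26555610/11011013; 26555610/11011013 149036592/55055065]

step 0: x' = [159/101, 45/101], P' = [2122/101 2127/101; 2127/101 2157/101]
step 1: x' = [411381/214217, 303642/214217], P' = [507747/214217 518361/214217; 518361/214217 582504/214217]
step 2: x' = [7460873/11011013, 1586955/11011013], P' = [26045944/11011013 26555610/11011013; 26555610/11011013 149036592/55055065]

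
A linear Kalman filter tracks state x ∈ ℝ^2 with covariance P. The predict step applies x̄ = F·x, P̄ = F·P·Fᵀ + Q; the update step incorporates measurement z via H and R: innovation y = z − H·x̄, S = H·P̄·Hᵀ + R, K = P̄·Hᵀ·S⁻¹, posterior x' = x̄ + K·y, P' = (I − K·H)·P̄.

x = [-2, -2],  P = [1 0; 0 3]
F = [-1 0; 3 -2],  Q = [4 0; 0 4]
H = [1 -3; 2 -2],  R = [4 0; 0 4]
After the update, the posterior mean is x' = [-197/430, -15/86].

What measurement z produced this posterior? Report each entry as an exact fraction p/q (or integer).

x̄ = F·x = [2, -2]
P̄ = F·P·Fᵀ + Q = [5 -3; -3 25]
S = H·P̄·Hᵀ + R = [252 184; 184 148]
K = P̄·Hᵀ·S⁻¹ = [-109/430 91/215; -31/86 3/43]
x' − x̄ = [-1057/430, 157/86] = K·y
y = (KᵀK)⁻¹·Kᵀ·(x' − x̄) = [-7, -10]
z = y + H·x̄ = [-7, -10] + [8, 8] = [1, -2]

z = [1, -2]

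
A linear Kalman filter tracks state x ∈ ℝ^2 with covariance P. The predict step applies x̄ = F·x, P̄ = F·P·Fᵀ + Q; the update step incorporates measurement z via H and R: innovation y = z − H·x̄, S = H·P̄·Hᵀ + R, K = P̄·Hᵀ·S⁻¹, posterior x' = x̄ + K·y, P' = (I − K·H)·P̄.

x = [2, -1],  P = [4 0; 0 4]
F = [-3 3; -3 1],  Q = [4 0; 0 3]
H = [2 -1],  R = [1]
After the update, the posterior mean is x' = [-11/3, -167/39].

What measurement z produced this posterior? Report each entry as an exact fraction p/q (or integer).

x̄ = F·x = [-9, -7]
P̄ = F·P·Fᵀ + Q = [76 48; 48 43]
S = H·P̄·Hᵀ + R = [156]
K = P̄·Hᵀ·S⁻¹ = [2/3; 53/156]
x' − x̄ = [16/3, 106/39] = K·y
y = (KᵀK)⁻¹·Kᵀ·(x' − x̄) = [8]
z = y + H·x̄ = [8] + [-11] = [-3]

z = [-3]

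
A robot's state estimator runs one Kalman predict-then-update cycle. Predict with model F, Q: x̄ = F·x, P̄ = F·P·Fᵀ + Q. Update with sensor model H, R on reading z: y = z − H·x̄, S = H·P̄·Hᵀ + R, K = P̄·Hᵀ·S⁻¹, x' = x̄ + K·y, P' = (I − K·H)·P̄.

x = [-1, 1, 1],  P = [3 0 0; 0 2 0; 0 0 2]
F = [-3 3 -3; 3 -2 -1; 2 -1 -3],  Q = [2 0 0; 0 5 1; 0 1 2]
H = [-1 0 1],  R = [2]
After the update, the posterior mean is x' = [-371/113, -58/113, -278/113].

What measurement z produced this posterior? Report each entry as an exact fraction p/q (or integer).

z = [1]

x̄ = F·x = [3, -6, -6]
P̄ = F·P·Fᵀ + Q = [65 -33 -6; -33 42 29; -6 29 34]
S = H·P̄·Hᵀ + R = [113]
K = P̄·Hᵀ·S⁻¹ = [-71/113; 62/113; 40/113]
x' − x̄ = [-710/113, 620/113, 400/113] = K·y
y = (KᵀK)⁻¹·Kᵀ·(x' − x̄) = [10]
z = y + H·x̄ = [10] + [-9] = [1]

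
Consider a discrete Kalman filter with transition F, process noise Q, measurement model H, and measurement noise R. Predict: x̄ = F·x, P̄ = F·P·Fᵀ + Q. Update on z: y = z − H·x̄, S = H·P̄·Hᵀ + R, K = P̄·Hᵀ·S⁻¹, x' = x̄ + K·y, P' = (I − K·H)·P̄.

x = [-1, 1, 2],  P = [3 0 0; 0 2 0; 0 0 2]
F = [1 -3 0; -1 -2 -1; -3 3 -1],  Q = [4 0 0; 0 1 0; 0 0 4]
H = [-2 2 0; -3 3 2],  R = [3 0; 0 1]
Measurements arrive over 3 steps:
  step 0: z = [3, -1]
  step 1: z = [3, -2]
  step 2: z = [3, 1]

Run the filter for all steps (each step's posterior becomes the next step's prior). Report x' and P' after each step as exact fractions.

step 0: x' = [-7526/4261, -3734/4261, -7500/4261], P' = [43199/4261 43850/4261 -1355/4261; 43850/4261 93805/8522 -4871/4261; -1355/4261 -4871/4261 6199/4261]
step 1: x' = [171478206/41388781, 215288742/41388781, -102683002/41388781], P' = [1467427488/41388781 1526457753/41388781 -96121600/41388781; 1526457753/41388781 1610935629/41388781 -133462939/41388781; -96121600/41388781 -133462939/41388781 64955447/41388781]
step 2: x' = [-16468033923/460335351076, 112611024129/115083837769, -424223298277/460335351076], P' = [24514187292977/460335351076 6404980540451/115083837769 -1785533485501/460335351076; 6404980540451/115083837769 6758306648852/115083837769 -559988572162/115083837769; -1785533485501/460335351076 -559988572162/115083837769 784754531477/460335351076]

step 0: x̄ = F·x = [-4, -3, 4]
step 0: P̄ = F·P·Fᵀ + Q = [25 9 -27; 9 14 -1; -27 -1 51]
step 0: y = z − H·x̄ = [1, -12]
step 0: S = H·P̄·Hᵀ + R = [87 230; 230 706]
step 0: K = P̄·Hᵀ·S⁻¹ = [434/4261 -757/4261; 2035/4261 -1169/8522; -2344/4261 1850/4261]
step 0: x' = x̄ + K·y = [-7526/4261, -3734/4261, -7500/4261]
step 0: P' = (I − K·H)·P̄ = [43199/4261 43850/4261 -1355/4261; 43850/4261 93805/8522 -4871/4261; -1355/4261 -4871/4261 6199/4261]
step 1: x̄ = F·x = [3676/4261, 22494/4261, 18876/4261]
step 1: P̄ = F·P·Fᵀ + Q = [438531/8522 268808/4261 -77555/8522; 268808/4261 394475/4261 -14618/4261; -77555/8522 -14618/4261 131905/8522]
step 1: y = z − H·x̄ = [-24853/4261, -102728/4261]
step 1: S = H·P̄·Hᵀ + R = [317281/4261 553385/4261; 553385/4261 2486211/8522]
step 1: K = P̄·Hᵀ·S⁻¹ = [5621930/5912683 -15152405/41388781; 8045512/5912683 -13492250/41388781; -3556318/5912683 17886877/41388781]
step 1: x' = x̄ + K·y = [171478206/41388781, 215288742/41388781, -102683002/41388781]
step 1: P' = (I − K·H)·P̄ = [1467427488/41388781 1526457753/41388781 -96121600/41388781; 1526457753/41388781 1610935629/41388781 -133462939/41388781; -96121600/41388781 -133462939/41388781 64955447/41388781]
step 2: x̄ = F·x = [-474388020/41388781, -499372688/41388781, 234114610/41388781]
step 2: P̄ = F·P·Fᵀ + Q = [6972656755/41388781 9420376822/41388781 -887477306/41388781; 9420376822/41388781 13397250288/41388781 -870026065/41388781; -887477306/41388781 -870026065/41388781 683587104/41388781]
step 2: y = z − H·x̄ = [174135679/41388781, -351886435/41388781]
step 2: S = H·P̄·Hᵀ + R = [6240779939/41388781 9244725358/41388781; 9244725358/41388781 16747532680/41388781]
step 2: K = P̄·Hᵀ·S⁻¹ = [368578289609/230167675538 -253862364521/460335351076; 235550738934/115083837769 -59998819121/115083837769; -151473601049/230167675538 206246653513/460335351076]
step 2: x' = x̄ + K·y = [-16468033923/460335351076, 112611024129/115083837769, -424223298277/460335351076]
step 2: P' = (I − K·H)·P̄ = [24514187292977/460335351076 6404980540451/115083837769 -1785533485501/460335351076; 6404980540451/115083837769 6758306648852/115083837769 -559988572162/115083837769; -1785533485501/460335351076 -559988572162/115083837769 784754531477/460335351076]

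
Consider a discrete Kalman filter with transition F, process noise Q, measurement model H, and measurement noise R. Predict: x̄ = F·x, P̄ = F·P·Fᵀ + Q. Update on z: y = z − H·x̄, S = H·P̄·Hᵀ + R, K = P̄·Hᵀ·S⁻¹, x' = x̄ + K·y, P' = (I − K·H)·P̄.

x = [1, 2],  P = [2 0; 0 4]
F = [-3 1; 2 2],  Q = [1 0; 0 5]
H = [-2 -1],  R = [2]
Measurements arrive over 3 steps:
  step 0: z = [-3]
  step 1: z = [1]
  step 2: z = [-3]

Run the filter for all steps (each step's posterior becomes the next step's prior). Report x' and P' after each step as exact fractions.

step 0: x' = [-149/107, 621/107], P' = [697/107 -1310/107; -1310/107 2662/107]
step 1: x' = [-230342/96841, 370217/96841], P' = [204598/96841 -328824/96841; -328824/96841 690158/96841]
step 2: x' = [51184263/25903715, -4086791/5180743], P' = [55019339/25903715 -17739466/5180743; -17739466/5180743 37226406/5180743]

step 0: x̄ = F·x = [-1, 6]
step 0: P̄ = F·P·Fᵀ + Q = [23 -4; -4 29]
step 0: y = z − H·x̄ = [1]
step 0: S = H·P̄·Hᵀ + R = [107]
step 0: K = P̄·Hᵀ·S⁻¹ = [-42/107; -21/107]
step 0: x' = x̄ + K·y = [-149/107, 621/107]
step 0: P' = (I − K·H)·P̄ = [697/107 -1310/107; -1310/107 2662/107]
step 1: x̄ = F·x = [1068/107, 944/107]
step 1: P̄ = F·P·Fᵀ + Q = [16902/107 6382/107; 6382/107 3491/107]
step 1: y = z − H·x̄ = [3187/107]
step 1: S = H·P̄·Hᵀ + R = [96841/107]
step 1: K = P̄·Hᵀ·S⁻¹ = [-40186/96841; -16255/96841]
step 1: x' = x̄ + K·y = [-230342/96841, 370217/96841]
step 1: P' = (I − K·H)·P̄ = [204598/96841 -328824/96841; -328824/96841 690158/96841]
step 2: x̄ = F·x = [1061243/96841, 279750/96841]
step 2: P̄ = F·P·Fᵀ + Q = [4601325/96841 1468024/96841; 1468024/96841 1432637/96841]
step 2: y = z − H·x̄ = [2111713/96841]
step 2: S = H·P̄·Hᵀ + R = [25903715/96841]
step 2: K = P̄·Hᵀ·S⁻¹ = [-10670674/25903715; -873737/5180743]
step 2: x' = x̄ + K·y = [51184263/25903715, -4086791/5180743]
step 2: P' = (I − K·H)·P̄ = [55019339/25903715 -17739466/5180743; -17739466/5180743 37226406/5180743]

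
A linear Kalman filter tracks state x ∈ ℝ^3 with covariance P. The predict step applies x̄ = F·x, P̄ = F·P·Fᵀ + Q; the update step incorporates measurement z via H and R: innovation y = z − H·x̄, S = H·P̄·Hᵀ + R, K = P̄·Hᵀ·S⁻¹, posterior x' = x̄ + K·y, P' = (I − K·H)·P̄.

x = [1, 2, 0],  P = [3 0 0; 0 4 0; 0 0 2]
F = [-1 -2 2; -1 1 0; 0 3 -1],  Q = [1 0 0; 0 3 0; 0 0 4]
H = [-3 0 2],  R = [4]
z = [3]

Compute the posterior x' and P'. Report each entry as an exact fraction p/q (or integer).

x' = [-11/19, -22/95, 66/95]
P' = [42/19 83/38 56/19; 83/38 6079/760 321/95; 56/19 321/95 462/95]

x̄ = F·x = [-5, 1, 6]
P̄ = F·P·Fᵀ + Q = [28 -5 -28; -5 10 12; -28 12 42]
y = z − H·x̄ = [-24]
S = H·P̄·Hᵀ + R = [760]
K = P̄·Hᵀ·S⁻¹ = [-7/38; 39/760; 21/95]
x' = x̄ + K·y = [-11/19, -22/95, 66/95]
P' = (I − K·H)·P̄ = [42/19 83/38 56/19; 83/38 6079/760 321/95; 56/19 321/95 462/95]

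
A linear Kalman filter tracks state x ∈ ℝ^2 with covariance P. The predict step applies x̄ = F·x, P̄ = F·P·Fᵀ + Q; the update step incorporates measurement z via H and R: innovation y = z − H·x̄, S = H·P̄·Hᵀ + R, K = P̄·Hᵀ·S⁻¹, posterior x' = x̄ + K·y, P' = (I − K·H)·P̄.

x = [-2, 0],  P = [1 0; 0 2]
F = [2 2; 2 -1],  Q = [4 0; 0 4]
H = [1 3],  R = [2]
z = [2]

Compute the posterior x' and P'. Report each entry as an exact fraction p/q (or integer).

x̄ = F·x = [-4, -4]
P̄ = F·P·Fᵀ + Q = [16 0; 0 10]
y = z − H·x̄ = [18]
S = H·P̄·Hᵀ + R = [108]
K = P̄·Hᵀ·S⁻¹ = [4/27; 5/18]
x' = x̄ + K·y = [-4/3, 1]
P' = (I − K·H)·P̄ = [368/27 -40/9; -40/9 5/3]

x' = [-4/3, 1]
P' = [368/27 -40/9; -40/9 5/3]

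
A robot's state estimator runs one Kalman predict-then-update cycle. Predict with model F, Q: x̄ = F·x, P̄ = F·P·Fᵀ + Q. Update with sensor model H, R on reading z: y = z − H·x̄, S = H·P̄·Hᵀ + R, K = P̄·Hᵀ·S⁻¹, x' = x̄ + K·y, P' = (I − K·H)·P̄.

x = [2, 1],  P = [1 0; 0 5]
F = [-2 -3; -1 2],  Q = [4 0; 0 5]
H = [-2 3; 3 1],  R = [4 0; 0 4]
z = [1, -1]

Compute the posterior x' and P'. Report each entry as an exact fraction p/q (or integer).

x' = [-18582/38179, -2537/38179]
P' = [12304/38179 3340/38179; 3340/38179 15652/38179]

x̄ = F·x = [-7, 0]
P̄ = F·P·Fᵀ + Q = [53 -28; -28 26]
y = z − H·x̄ = [-13, 20]
S = H·P̄·Hᵀ + R = [786 -436; -436 339]
K = P̄·Hᵀ·S⁻¹ = [-3647/38179 10063/38179; 10069/38179 6418/38179]
x' = x̄ + K·y = [-18582/38179, -2537/38179]
P' = (I − K·H)·P̄ = [12304/38179 3340/38179; 3340/38179 15652/38179]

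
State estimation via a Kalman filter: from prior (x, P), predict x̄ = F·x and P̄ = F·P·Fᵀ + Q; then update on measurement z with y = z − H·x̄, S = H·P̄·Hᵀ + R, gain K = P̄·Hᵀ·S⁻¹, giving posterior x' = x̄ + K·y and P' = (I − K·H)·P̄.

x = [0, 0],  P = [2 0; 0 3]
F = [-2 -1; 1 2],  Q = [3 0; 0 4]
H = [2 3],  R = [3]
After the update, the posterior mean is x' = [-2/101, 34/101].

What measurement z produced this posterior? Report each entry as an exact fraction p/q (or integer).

x̄ = F·x = [0, 0]
P̄ = F·P·Fᵀ + Q = [14 -10; -10 18]
S = H·P̄·Hᵀ + R = [101]
K = P̄·Hᵀ·S⁻¹ = [-2/101; 34/101]
x' − x̄ = [-2/101, 34/101] = K·y
y = (KᵀK)⁻¹·Kᵀ·(x' − x̄) = [1]
z = y + H·x̄ = [1] + [0] = [1]

z = [1]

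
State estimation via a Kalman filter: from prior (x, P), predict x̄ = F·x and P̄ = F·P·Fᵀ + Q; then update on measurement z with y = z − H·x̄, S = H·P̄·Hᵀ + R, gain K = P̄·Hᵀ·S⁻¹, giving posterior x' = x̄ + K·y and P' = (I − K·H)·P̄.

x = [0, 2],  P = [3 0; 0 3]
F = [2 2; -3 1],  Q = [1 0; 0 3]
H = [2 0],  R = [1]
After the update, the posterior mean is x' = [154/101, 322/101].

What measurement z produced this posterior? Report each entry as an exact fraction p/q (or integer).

x̄ = F·x = [4, 2]
P̄ = F·P·Fᵀ + Q = [25 -12; -12 33]
S = H·P̄·Hᵀ + R = [101]
K = P̄·Hᵀ·S⁻¹ = [50/101; -24/101]
x' − x̄ = [-250/101, 120/101] = K·y
y = (KᵀK)⁻¹·Kᵀ·(x' − x̄) = [-5]
z = y + H·x̄ = [-5] + [8] = [3]

z = [3]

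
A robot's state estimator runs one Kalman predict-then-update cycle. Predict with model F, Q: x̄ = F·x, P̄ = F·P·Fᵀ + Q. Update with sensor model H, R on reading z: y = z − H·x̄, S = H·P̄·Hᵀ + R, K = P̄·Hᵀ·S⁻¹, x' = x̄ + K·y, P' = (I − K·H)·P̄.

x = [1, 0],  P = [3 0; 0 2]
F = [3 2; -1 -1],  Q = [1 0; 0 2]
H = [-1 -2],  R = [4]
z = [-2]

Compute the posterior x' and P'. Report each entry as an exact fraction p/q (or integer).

x' = [29/8, -15/16]
P' = [119/4 -109/8; -109/8 111/16]

x̄ = F·x = [3, -1]
P̄ = F·P·Fᵀ + Q = [36 -13; -13 7]
y = z − H·x̄ = [-1]
S = H·P̄·Hᵀ + R = [16]
K = P̄·Hᵀ·S⁻¹ = [-5/8; -1/16]
x' = x̄ + K·y = [29/8, -15/16]
P' = (I − K·H)·P̄ = [119/4 -109/8; -109/8 111/16]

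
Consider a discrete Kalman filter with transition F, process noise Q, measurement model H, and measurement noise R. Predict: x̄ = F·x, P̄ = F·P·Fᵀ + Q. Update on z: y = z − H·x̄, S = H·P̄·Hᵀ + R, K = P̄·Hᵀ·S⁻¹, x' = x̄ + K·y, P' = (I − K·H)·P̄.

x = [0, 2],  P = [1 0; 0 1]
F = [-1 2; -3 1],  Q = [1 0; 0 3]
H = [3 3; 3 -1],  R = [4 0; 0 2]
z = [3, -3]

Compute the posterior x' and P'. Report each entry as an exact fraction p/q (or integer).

x' = [-1/3, 4/3]
P' = [607/4155 -139/4155; -139/4155 1483/4155]

x̄ = F·x = [4, 2]
P̄ = F·P·Fᵀ + Q = [6 5; 5 13]
y = z − H·x̄ = [-15, -13]
S = H·P̄·Hᵀ + R = [265 45; 45 39]
K = P̄·Hᵀ·S⁻¹ = [117/1385 196/831; 336/1385 -190/831]
x' = x̄ + K·y = [-1/3, 4/3]
P' = (I − K·H)·P̄ = [607/4155 -139/4155; -139/4155 1483/4155]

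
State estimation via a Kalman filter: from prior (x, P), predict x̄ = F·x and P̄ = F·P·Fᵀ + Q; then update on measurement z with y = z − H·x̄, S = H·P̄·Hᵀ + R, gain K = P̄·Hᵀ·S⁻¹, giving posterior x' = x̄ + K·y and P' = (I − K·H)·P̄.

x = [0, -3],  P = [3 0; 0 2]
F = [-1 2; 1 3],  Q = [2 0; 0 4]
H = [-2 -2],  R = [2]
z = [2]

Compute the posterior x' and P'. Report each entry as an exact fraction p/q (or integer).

x̄ = F·x = [-6, -9]
P̄ = F·P·Fᵀ + Q = [13 9; 9 25]
y = z − H·x̄ = [-28]
S = H·P̄·Hᵀ + R = [226]
K = P̄·Hᵀ·S⁻¹ = [-22/113; -34/113]
x' = x̄ + K·y = [-62/113, -65/113]
P' = (I − K·H)·P̄ = [501/113 -479/113; -479/113 513/113]

x' = [-62/113, -65/113]
P' = [501/113 -479/113; -479/113 513/113]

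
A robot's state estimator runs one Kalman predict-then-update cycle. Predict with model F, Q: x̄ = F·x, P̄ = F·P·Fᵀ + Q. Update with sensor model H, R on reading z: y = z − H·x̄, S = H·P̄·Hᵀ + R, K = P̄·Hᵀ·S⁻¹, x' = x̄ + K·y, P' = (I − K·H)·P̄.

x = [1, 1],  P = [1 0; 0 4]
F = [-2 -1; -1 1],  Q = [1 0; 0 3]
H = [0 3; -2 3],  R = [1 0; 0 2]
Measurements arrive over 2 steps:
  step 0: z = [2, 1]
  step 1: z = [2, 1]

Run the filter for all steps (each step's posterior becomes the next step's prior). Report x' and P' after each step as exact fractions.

step 0: x̄ = F·x = [-3, 0]
step 0: P̄ = F·P·Fᵀ + Q = [9 -2; -2 8]
step 0: y = z − H·x̄ = [2, -5]
step 0: S = H·P̄·Hᵀ + R = [73 84; 84 134]
step 0: K = P̄·Hᵀ·S⁻¹ = [606/1363 -624/1363; 432/1363 14/1363]
step 0: x' = x̄ + K·y = [243/1363, 794/1363]
step 0: P' = (I − K·H)·P̄ = [927/1363 202/1363; 202/1363 144/1363]
step 1: x̄ = F·x = [-1280/1363, 19/47]
step 1: P̄ = F·P·Fᵀ + Q = [6023/1363 52/47; 52/47 164/47]
step 1: y = z − H·x̄ = [37/47, -2850/1363]
step 1: S = H·P̄·Hᵀ + R = [1523/47 1164/47; 1164/47 51526/1363]
step 1: K = P̄·Hᵀ·S⁻¹ = [178656/416831 -177893/416831; 130356/416831 5626/416831]
step 1: x' = x̄ + K·y = [121166/416831, 259363/416831]
step 1: P' = (I − K·H)·P̄ = [267221/416831 59552/416831; 59552/416831 43452/416831]

step 0: x' = [243/1363, 794/1363], P' = [927/1363 202/1363; 202/1363 144/1363]
step 1: x' = [121166/416831, 259363/416831], P' = [267221/416831 59552/416831; 59552/416831 43452/416831]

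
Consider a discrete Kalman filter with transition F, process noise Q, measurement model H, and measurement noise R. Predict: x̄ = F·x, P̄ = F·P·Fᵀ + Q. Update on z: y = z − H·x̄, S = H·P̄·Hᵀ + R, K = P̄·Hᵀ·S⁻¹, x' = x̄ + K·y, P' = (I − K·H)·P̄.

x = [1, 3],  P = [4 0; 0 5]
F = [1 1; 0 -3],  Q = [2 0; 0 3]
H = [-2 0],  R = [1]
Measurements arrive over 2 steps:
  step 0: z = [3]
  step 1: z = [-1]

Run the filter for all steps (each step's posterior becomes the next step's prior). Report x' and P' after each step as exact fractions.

step 0: x̄ = F·x = [4, -9]
step 0: P̄ = F·P·Fᵀ + Q = [11 -15; -15 48]
step 0: y = z − H·x̄ = [11]
step 0: S = H·P̄·Hᵀ + R = [45]
step 0: K = P̄·Hᵀ·S⁻¹ = [-22/45; 2/3]
step 0: x' = x̄ + K·y = [-62/45, -5/3]
step 0: P' = (I − K·H)·P̄ = [11/45 -1/3; -1/3 28]
step 1: x̄ = F·x = [-137/45, 5]
step 1: P̄ = F·P·Fᵀ + Q = [1331/45 -83; -83 255]
step 1: y = z − H·x̄ = [-319/45]
step 1: S = H·P̄·Hᵀ + R = [5369/45]
step 1: K = P̄·Hᵀ·S⁻¹ = [-2662/5369; 7470/5369]
step 1: x' = x̄ + K·y = [2525/5369, -26109/5369]
step 1: P' = (I − K·H)·P̄ = [1331/5369 -3735/5369; -3735/5369 129075/5369]

step 0: x' = [-62/45, -5/3], P' = [11/45 -1/3; -1/3 28]
step 1: x' = [2525/5369, -26109/5369], P' = [1331/5369 -3735/5369; -3735/5369 129075/5369]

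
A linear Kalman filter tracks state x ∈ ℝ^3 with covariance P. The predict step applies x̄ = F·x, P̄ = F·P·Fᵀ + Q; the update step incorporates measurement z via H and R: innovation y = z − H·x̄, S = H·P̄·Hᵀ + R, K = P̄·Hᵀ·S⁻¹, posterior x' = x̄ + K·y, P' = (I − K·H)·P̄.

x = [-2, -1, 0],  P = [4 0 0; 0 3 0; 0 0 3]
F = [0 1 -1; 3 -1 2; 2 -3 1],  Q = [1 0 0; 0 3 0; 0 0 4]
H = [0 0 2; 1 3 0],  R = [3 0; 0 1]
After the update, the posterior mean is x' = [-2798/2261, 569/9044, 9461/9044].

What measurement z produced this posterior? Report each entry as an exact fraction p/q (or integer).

z = [2, -1]

x̄ = F·x = [-1, -5, -1]
P̄ = F·P·Fᵀ + Q = [7 -9 -12; -9 54 39; -12 39 50]
S = H·P̄·Hᵀ + R = [203 210; 210 440]
K = P̄·Hᵀ·S⁻¹ = [-318/2261 7/323; 219/4522 2097/6460; 2195/4522 9/1292]
x' − x̄ = [-537/2261, 45789/9044, 18505/9044] = K·y
y = (KᵀK)⁻¹·Kᵀ·(x' − x̄) = [4, 15]
z = y + H·x̄ = [4, 15] + [-2, -16] = [2, -1]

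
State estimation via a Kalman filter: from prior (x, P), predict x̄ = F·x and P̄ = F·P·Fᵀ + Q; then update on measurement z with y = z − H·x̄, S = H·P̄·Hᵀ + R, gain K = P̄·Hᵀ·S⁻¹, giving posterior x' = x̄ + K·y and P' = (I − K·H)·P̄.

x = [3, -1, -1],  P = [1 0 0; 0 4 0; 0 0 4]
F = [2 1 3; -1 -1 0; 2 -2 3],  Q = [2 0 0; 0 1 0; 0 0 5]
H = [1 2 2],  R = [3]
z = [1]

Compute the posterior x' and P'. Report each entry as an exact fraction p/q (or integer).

x̄ = F·x = [2, -2, 5]
P̄ = F·P·Fᵀ + Q = [46 -6 32; -6 6 6; 32 6 61]
y = z − H·x̄ = [-7]
S = H·P̄·Hᵀ + R = [469]
K = P̄·Hᵀ·S⁻¹ = [14/67; 18/469; 166/469]
x' = x̄ + K·y = [36/67, -152/67, 169/67]
P' = (I − K·H)·P̄ = [1710/67 -654/67 -180/67; -654/67 2490/469 -174/469; -180/67 -174/469 1053/469]

x' = [36/67, -152/67, 169/67]
P' = [1710/67 -654/67 -180/67; -654/67 2490/469 -174/469; -180/67 -174/469 1053/469]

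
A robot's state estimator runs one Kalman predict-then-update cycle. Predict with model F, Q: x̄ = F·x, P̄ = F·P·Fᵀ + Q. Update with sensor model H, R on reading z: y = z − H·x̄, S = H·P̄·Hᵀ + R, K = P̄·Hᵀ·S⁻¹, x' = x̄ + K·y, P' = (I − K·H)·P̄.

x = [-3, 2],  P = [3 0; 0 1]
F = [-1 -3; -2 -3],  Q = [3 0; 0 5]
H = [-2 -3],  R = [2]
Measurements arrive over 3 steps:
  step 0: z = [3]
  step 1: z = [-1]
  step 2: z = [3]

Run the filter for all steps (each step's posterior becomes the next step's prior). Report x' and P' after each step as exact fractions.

step 0: x' = [-1203/476, 81/119], P' = [1515/476 -240/119; -240/119 178/119]
step 1: x' = [-59649/54844, 30453/27422], P' = [221103/54844 -70509/27422; -70509/27422 25433/13711]
step 2: x' = [-1228947/918824, -62709/459412], P' = [4021593/918824 -1284525/459412; -1284525/459412 3217771/1607942]

step 0: x̄ = F·x = [-3, 0]
step 0: P̄ = F·P·Fᵀ + Q = [15 15; 15 26]
step 0: y = z − H·x̄ = [-3]
step 0: S = H·P̄·Hᵀ + R = [476]
step 0: K = P̄·Hᵀ·S⁻¹ = [-75/476; -27/119]
step 0: x' = x̄ + K·y = [-1203/476, 81/119]
step 0: P' = (I − K·H)·P̄ = [1515/476 -240/119; -240/119 178/119]
step 1: x̄ = F·x = [33/68, 717/238]
step 1: P̄ = F·P·Fᵀ + Q = [513/68 57/34; 57/34 832/119]
step 1: y = z − H·x̄ = [1072/119]
step 1: S = H·P̄·Hᵀ + R = [13711/119]
step 1: K = P̄·Hᵀ·S⁻¹ = [-2394/13711; -2895/13711]
step 1: x' = x̄ + K·y = [-59649/54844, 30453/27422]
step 1: P' = (I − K·H)·P̄ = [221103/54844 -70509/27422; -70509/27422 25433/13711]
step 2: x̄ = F·x = [-123069/54844, -15855/13711]
step 2: P̄ = F·P·Fᵀ + Q = [455115/54844 22158/13711; 22158/13711 95501/13711]
step 2: y = z − H·x̄ = [-135933/27422]
step 2: S = H·P̄·Hᵀ + R = [1607942/13711]
step 2: K = P̄·Hᵀ·S⁻¹ = [-84009/459412; -330819/1607942]
step 2: x' = x̄ + K·y = [-1228947/918824, -62709/459412]
step 2: P' = (I − K·H)·P̄ = [4021593/918824 -1284525/459412; -1284525/459412 3217771/1607942]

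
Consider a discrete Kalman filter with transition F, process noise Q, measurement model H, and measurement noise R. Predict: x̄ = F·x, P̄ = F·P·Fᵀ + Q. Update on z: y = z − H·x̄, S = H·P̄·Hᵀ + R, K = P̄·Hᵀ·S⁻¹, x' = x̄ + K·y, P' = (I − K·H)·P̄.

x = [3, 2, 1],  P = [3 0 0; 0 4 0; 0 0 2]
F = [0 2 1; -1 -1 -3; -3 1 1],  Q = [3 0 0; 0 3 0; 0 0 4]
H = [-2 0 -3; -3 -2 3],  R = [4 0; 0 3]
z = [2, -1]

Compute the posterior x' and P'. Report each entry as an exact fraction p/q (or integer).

x' = [173597/52860, -37749/4405, -74813/26430]
P' = [474131/105720 -92477/8810 -142799/52860; -92477/8810 115269/4405 30533/4405; -142799/52860 30533/4405 54131/26430]

x̄ = F·x = [5, -8, -6]
P̄ = F·P·Fᵀ + Q = [21 -14 10; -14 28 -1; 10 -1 37]
y = z − H·x̄ = [-6, 16]
S = H·P̄·Hᵀ + R = [541 -239; -239 301]
K = P̄·Hᵀ·S⁻¹ = [-22867/105720 -19913/105720; 439/8810 -149/8810; -9797/52860 6797/52860]
x' = x̄ + K·y = [173597/52860, -37749/4405, -74813/26430]
P' = (I − K·H)·P̄ = [474131/105720 -92477/8810 -142799/52860; -92477/8810 115269/4405 30533/4405; -142799/52860 30533/4405 54131/26430]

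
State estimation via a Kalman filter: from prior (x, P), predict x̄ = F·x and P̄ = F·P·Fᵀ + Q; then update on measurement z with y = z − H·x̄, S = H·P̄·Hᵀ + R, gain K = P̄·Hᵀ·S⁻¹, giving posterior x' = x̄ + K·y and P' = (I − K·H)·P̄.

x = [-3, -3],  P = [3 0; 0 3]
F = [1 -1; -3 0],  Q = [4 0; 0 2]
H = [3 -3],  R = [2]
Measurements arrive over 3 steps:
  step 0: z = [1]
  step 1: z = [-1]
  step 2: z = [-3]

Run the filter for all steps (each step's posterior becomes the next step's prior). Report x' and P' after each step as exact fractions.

step 0: x̄ = F·x = [0, 9]
step 0: P̄ = F·P·Fᵀ + Q = [10 -9; -9 29]
step 0: y = z − H·x̄ = [28]
step 0: S = H·P̄·Hᵀ + R = [515]
step 0: K = P̄·Hᵀ·S⁻¹ = [57/515; -114/515]
step 0: x' = x̄ + K·y = [1596/515, 1443/515]
step 0: P' = (I − K·H)·P̄ = [1901/515 1863/515; 1863/515 1939/515]
step 1: x̄ = F·x = [153/515, -4788/515]
step 1: P̄ = F·P·Fᵀ + Q = [2174/515 -114/515; -114/515 18139/515]
step 1: y = z − H·x̄ = [-15338/515]
step 1: S = H·P̄·Hᵀ + R = [185899/515]
step 1: K = P̄·Hᵀ·S⁻¹ = [6864/185899; -54759/185899]
step 1: x' = x̄ + K·y = [-149199/185899, -97458/185899]
step 1: P' = (I − K·H)·P̄ = [693262/185899 688686/185899; 688686/185899 725192/185899]
step 2: x̄ = F·x = [-51741/185899, 447597/185899]
step 2: P̄ = F·P·Fᵀ + Q = [784678/185899 -13728/185899; -13728/185899 6611156/185899]
step 2: y = z − H·x̄ = [134331/26557]
step 2: S = H·P̄·Hᵀ + R = [9597344/26557]
step 2: K = P̄·Hᵀ·S⁻¹ = [171087/4798672; -709809/2399336]
step 2: x' = x̄ + K·y = [-3291489/33590704, 15306327/16795352]
step 2: P' = (I − K·H)·P̄ = [63177725/16795352 31389261/8397676; 31389261/8397676 16522741/4198838]

step 0: x' = [1596/515, 1443/515], P' = [1901/515 1863/515; 1863/515 1939/515]
step 1: x' = [-149199/185899, -97458/185899], P' = [693262/185899 688686/185899; 688686/185899 725192/185899]
step 2: x' = [-3291489/33590704, 15306327/16795352], P' = [63177725/16795352 31389261/8397676; 31389261/8397676 16522741/4198838]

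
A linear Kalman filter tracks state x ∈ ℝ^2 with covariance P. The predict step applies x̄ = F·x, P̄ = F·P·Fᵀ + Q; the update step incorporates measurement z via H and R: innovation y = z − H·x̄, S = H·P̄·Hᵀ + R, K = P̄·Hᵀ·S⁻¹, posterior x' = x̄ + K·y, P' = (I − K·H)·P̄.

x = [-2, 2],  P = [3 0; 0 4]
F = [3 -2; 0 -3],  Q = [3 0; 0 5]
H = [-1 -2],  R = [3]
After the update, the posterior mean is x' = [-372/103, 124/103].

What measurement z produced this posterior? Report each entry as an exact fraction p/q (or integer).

z = [1]

x̄ = F·x = [-10, -6]
P̄ = F·P·Fᵀ + Q = [46 24; 24 41]
S = H·P̄·Hᵀ + R = [309]
K = P̄·Hᵀ·S⁻¹ = [-94/309; -106/309]
x' − x̄ = [658/103, 742/103] = K·y
y = (KᵀK)⁻¹·Kᵀ·(x' − x̄) = [-21]
z = y + H·x̄ = [-21] + [22] = [1]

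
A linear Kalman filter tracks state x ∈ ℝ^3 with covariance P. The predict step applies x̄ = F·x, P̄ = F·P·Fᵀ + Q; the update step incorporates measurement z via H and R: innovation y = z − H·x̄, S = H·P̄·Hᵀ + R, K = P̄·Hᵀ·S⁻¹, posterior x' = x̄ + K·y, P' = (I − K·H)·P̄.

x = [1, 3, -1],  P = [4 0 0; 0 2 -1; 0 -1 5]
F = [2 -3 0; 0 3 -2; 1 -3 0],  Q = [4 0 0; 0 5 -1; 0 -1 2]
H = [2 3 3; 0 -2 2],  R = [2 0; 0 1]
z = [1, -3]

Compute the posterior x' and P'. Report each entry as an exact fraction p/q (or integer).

x' = [154915/226767, 159181/226767, -62870/75589]
P' = [980438/226767 -323836/226767 -100820/75589; -323836/226767 133637/226767 32741/75589; -100820/75589 32741/75589 39797/75589]

x̄ = F·x = [-7, 11, -8]
P̄ = F·P·Fᵀ + Q = [38 -24 26; -24 55 -25; 26 -25 24]
y = z − H·x̄ = [6, 35]
S = H·P̄·Hᵀ + R = [439 14; 14 517]
K = P̄·Hᵀ·S⁻¹ = [40994/226767 42752/226767; 23954/226767 -70828/226767; 7987/75589 14112/75589]
x' = x̄ + K·y = [154915/226767, 159181/226767, -62870/75589]
P' = (I − K·H)·P̄ = [980438/226767 -323836/226767 -100820/75589; -323836/226767 133637/226767 32741/75589; -100820/75589 32741/75589 39797/75589]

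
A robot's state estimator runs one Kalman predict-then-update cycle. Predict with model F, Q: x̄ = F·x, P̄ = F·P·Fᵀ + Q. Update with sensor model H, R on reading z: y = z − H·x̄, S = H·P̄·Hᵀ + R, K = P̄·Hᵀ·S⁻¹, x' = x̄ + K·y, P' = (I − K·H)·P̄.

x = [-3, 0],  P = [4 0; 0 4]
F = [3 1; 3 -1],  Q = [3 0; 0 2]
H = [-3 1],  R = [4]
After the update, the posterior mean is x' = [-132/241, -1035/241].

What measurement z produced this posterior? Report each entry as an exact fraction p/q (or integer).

z = [-3]

x̄ = F·x = [-9, -9]
P̄ = F·P·Fᵀ + Q = [43 32; 32 42]
S = H·P̄·Hᵀ + R = [241]
K = P̄·Hᵀ·S⁻¹ = [-97/241; -54/241]
x' − x̄ = [2037/241, 1134/241] = K·y
y = (KᵀK)⁻¹·Kᵀ·(x' − x̄) = [-21]
z = y + H·x̄ = [-21] + [18] = [-3]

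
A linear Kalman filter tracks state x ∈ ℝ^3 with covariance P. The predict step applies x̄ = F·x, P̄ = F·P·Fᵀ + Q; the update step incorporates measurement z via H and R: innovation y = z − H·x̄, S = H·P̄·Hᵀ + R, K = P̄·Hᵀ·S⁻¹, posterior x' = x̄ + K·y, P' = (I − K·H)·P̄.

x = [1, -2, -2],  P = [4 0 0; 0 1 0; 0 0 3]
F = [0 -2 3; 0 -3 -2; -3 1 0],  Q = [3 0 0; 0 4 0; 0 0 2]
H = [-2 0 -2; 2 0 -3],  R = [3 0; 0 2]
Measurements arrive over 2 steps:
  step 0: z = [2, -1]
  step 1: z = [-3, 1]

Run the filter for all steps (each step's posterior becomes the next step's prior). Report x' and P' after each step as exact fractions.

step 0: x̄ = F·x = [-2, 10, -5]
step 0: P̄ = F·P·Fᵀ + Q = [34 -12 -2; -12 25 -3; -2 -3 39]
step 0: y = z − H·x̄ = [-12, -12]
step 0: S = H·P̄·Hᵀ + R = [279 94; 94 513]
step 0: K = P̄·Hᵀ·S⁻¹ = [-39788/134291 26662/134291; 16800/134291 -7005/134291; -26588/134291 -26803/134291]
step 0: x' = x̄ + K·y = [-111070/134291, 1225370/134291, -30763/134291]
step 0: P' = (I − K·H)·P̄ = [46474/134291 -17922/134291 13208/134291; -17922/134291 2748200/134291 -7278/134291; 13208/134291 -7278/134291 26674/134291]
step 1: x̄ = F·x = [-2543029/134291, -3614584/134291, 1558580/134291]
step 1: P̄ = F·P·Fᵀ + Q = [11723075/134291 16365546/134291 -5744638/134291; 16365546/134291 25290324/134291 -8312094/134291; -5744638/134291 -8312094/134291 3542580/134291]
step 1: y = z − H·x̄ = [-2371771/134291, 9896089/134291]
step 1: S = H·P̄·Hᵀ + R = [15508389/134291 -37126096/134291; -37126096/134291 147979758/134291]
step 1: K = P̄·Hᵀ·S⁻¹ = [-964634114/3412665953 696138256/3412665953; -903006504/3412665953 1103356161/3412665953; -630714044/3412665953 -668293684/3412665953]
step 1: x' = x̄ + K·y = [3711558251/3412665953, 5400716771/3412665953, 1499195068/3412665953]
step 1: P' = (I − K·H)·P̄ = [1146626005/3412665953 1254048318/3412665953 300325166/3412665953; 1254048318/3412665953 60578416962/3412665953 100461438/3412665953; 300325166/3412665953 100461438/3412665953 645745900/3412665953]

step 0: x' = [-111070/134291, 1225370/134291, -30763/134291], P' = [46474/134291 -17922/134291 13208/134291; -17922/134291 2748200/134291 -7278/134291; 13208/134291 -7278/134291 26674/134291]
step 1: x' = [3711558251/3412665953, 5400716771/3412665953, 1499195068/3412665953], P' = [1146626005/3412665953 1254048318/3412665953 300325166/3412665953; 1254048318/3412665953 60578416962/3412665953 100461438/3412665953; 300325166/3412665953 100461438/3412665953 645745900/3412665953]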